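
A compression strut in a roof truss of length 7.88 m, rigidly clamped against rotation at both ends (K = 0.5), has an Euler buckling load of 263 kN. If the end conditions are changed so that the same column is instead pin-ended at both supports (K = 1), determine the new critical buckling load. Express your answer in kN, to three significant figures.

P_cr ≈ 65.8 kN

P_cr ∝ 1/K², so P_cr,new = P_cr,old × (K_old/K_new)² = 263 × (0.5/1)²
= 263 × 0.2500 = 65.8 kN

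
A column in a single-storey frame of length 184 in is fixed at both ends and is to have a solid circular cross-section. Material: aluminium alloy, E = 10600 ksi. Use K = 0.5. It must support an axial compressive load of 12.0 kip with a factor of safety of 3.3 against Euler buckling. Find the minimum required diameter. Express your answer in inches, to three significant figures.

Required P_cr = n·P = 3.3 × 12.0 = 39.60 kip
L_e = K·L = 0.5 × 184 = 92.00 in
Required I = P_cr·L_e²/(π²E) = 3.960×10^4 × 92.00² / (π² × 1.06×10^7) = 3.204 in⁴
Solid circle: I = πd⁴/64  ⇒  d = (64I/π)^(1/4) = (64×3.204/π)^(1/4) = 2.84 in

d ≈ 2.84 in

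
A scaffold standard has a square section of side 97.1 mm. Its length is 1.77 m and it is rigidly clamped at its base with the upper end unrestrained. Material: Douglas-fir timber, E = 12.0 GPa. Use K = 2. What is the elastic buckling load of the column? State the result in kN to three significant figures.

P_cr ≈ 70.0 kN

I = a⁴/12 = 97.1⁴/12 = 7.408×10^6 mm⁴
I = 7.408×10^6 mm⁴ = 7.408×10^-6 m⁴
Effective length L_e = K·L = 2 × 1.77 = 3.540 m
P_cr = π²EI / L_e² = π² × 12.0×10⁹ × 7.408×10^-6 / 3.540² = 7.001×10^4 N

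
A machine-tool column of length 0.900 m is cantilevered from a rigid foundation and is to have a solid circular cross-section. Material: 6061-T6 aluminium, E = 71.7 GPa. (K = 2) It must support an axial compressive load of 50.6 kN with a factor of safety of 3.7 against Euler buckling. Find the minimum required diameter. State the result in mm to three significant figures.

d ≈ 64.6 mm

Required P_cr = n·P = 3.7 × 50.6 = 187.2 kN
L_e = K·L = 2 × 0.900 = 1.800 m
Required I = P_cr·L_e²/(π²E) = 1.872×10^5 × 1.800² / (π² × 7.17×10^10) = 8.572×10^-7 m⁴
I_req = 8.572×10^5 mm⁴
Solid circle: I = πd⁴/64  ⇒  d = (64I/π)^(1/4) = (64×8.572×10^5/π)^(1/4) = 64.6 mm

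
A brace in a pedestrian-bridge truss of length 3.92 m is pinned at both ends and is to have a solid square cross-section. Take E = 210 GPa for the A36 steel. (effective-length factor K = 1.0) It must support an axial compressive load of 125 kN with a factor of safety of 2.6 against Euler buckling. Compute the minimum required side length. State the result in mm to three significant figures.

a ≈ 73.3 mm

Required P_cr = n·P = 2.6 × 125 = 325.0 kN
L_e = K·L = 1 × 3.92 = 3.920 m
Required I = P_cr·L_e²/(π²E) = 3.250×10^5 × 3.920² / (π² × 2.10×10^11) = 2.410×10^-6 m⁴
I_req = 2.410×10^6 mm⁴
Solid square: I = a⁴/12  ⇒  a = (12I)^(1/4) = (12×2.410×10^6)^(1/4) = 73.3 mm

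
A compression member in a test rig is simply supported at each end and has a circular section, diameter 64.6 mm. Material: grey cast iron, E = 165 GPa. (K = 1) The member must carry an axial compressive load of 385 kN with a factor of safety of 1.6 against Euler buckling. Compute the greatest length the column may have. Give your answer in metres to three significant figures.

L_max ≈ 1.50 m

I = πd⁴/64 = π×64.6⁴/64 = 8.549×10^5 mm⁴
I = 8.549×10^-7 m⁴
Required critical load P_cr = n·P = 1.6 × 385 = 616.0 kN = 6.160×10^5 N
From P_cr = π²EI/(K·L)²:  L = (1/K)·√(π²EI/P_cr) = (1/1)·√(π²×1.65×10^11×8.549×10^-7/6.160×10^5)
L = 1.50 m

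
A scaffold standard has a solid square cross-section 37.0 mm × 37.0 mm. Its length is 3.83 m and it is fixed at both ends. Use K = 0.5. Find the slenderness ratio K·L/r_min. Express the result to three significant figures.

I = a⁴/12 = 37.0⁴/12 = 1.562×10^5 mm⁴
A = 1.369×10^3 mm²;  r_min = √(I/A) = √(1.562×10^5/1.369×10^3) = 10.68 mm
L_e = K·L = 0.5 × 3.83 m = 1.915 m = 1915.0 mm
λ = L_e / r_min = 1915.0 / 10.68 = 179

λ ≈ 179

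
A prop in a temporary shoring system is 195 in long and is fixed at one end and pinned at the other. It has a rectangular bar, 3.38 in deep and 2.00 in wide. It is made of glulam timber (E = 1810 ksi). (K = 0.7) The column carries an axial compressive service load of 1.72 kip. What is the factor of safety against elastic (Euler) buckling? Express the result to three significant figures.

Buckling occurs about the weak axis: I_min = h·b³/12 with b = 2.00 in (the shorter side).
I_min = 3.38×2.00³/12 = 2.253 in⁴
Effective length L_e = K·L = 0.7 × 195 = 136.5 in
P_cr = π²EI / L_e² = π² × 1810×10³ × 2.253 / 136.5² = 2.160×10^3 lb
Factor of safety n = P_cr / P = 2.1604 / 1.72 = 1.26

n ≈ 1.26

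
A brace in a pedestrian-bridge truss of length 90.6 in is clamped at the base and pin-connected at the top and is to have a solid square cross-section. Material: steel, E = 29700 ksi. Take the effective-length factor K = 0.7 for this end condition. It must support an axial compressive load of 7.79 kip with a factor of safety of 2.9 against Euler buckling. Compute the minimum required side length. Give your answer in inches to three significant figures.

a ≈ 1.39 in

Required P_cr = n·P = 2.9 × 7.79 = 22.59 kip
L_e = K·L = 0.7 × 90.6 = 63.42 in
Required I = P_cr·L_e²/(π²E) = 2.259×10^4 × 63.42² / (π² × 2.97×10^7) = 0.3100 in⁴
Solid square: I = a⁴/12  ⇒  a = (12I)^(1/4) = (12×0.3100)^(1/4) = 1.39 in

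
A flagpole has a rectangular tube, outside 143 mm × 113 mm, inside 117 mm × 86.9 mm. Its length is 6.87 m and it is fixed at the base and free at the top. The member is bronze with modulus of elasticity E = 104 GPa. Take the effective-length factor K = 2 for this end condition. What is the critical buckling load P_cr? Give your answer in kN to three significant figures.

Weak-axis I_min = (h_o·b_o³ − h_i·b_i³)/12 with b_o = 113, b_i = 86.90 mm (shorter outer/inner sides).
I_min = (143×113³ − 117.0×86.90³)/12 = 1.080×10^7 mm⁴
I = 1.080×10^7 mm⁴ = 1.080×10^-5 m⁴
Effective length L_e = K·L = 2 × 6.87 = 13.74 m
P_cr = π²EI / L_e² = π² × 104×10⁹ × 1.080×10^-5 / 13.74² = 5.870×10^4 N

P_cr ≈ 58.7 kN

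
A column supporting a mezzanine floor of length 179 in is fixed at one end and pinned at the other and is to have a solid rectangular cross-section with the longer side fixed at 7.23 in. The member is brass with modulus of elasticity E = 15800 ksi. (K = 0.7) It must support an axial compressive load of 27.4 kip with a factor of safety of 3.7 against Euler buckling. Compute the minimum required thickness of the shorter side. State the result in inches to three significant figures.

b ≈ 2.57 in

Required P_cr = n·P = 3.7 × 27.4 = 101.4 kip
L_e = K·L = 0.7 × 179 = 125.3 in
Required I = P_cr·L_e²/(π²E) = 1.014×10^5 × 125.3² / (π² × 1.58×10^7) = 10.21 in⁴
Rectangle, weak axis: I_min = h·b³/12 with h = 7.23 in fixed  ⇒  b = (12I/h)^(1/3) = 2.57 in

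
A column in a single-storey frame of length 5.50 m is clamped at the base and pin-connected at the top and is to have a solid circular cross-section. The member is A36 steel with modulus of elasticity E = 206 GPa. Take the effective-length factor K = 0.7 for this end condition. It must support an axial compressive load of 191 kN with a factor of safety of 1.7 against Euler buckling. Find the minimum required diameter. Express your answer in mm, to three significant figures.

Required P_cr = n·P = 1.7 × 191 = 324.7 kN
L_e = K·L = 0.7 × 5.50 = 3.850 m
Required I = P_cr·L_e²/(π²E) = 3.247×10^5 × 3.850² / (π² × 2.06×10^11) = 2.367×10^-6 m⁴
I_req = 2.367×10^6 mm⁴
Solid circle: I = πd⁴/64  ⇒  d = (64I/π)^(1/4) = (64×2.367×10^6/π)^(1/4) = 83.3 mm

d ≈ 83.3 mm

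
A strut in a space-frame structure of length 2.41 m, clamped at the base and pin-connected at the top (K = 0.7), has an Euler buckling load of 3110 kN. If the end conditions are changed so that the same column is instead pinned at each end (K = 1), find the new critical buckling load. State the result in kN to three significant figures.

P_cr ∝ 1/K², so P_cr,new = P_cr,old × (K_old/K_new)² = 3110 × (0.7/1)²
= 3110 × 0.4900 = 1520 kN

P_cr ≈ 1520 kN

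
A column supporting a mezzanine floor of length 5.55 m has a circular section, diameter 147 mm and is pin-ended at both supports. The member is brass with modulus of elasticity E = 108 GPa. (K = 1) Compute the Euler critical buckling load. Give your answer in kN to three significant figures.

P_cr ≈ 793 kN

I = πd⁴/64 = π×147⁴/64 = 2.292×10^7 mm⁴
I = 2.292×10^7 mm⁴ = 2.292×10^-5 m⁴
Effective length L_e = K·L = 1 × 5.55 = 5.550 m
P_cr = π²EI / L_e² = π² × 108×10⁹ × 2.292×10^-5 / 5.550² = 7.932×10^5 N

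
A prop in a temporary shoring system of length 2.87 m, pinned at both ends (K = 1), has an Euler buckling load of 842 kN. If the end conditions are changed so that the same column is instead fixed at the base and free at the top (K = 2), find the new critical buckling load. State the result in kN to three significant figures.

P_cr ≈ 210 kN

P_cr ∝ 1/K², so P_cr,new = P_cr,old × (K_old/K_new)² = 842 × (1/2)²
= 842 × 0.2500 = 210 kN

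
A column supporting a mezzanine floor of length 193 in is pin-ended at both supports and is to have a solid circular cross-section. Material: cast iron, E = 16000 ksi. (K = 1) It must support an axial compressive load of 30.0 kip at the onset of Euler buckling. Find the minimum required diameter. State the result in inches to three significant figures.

d ≈ 3.47 in

L_e = K·L = 1 × 193 = 193.0 in
Required I = P_cr·L_e²/(π²E) = 3.000×10^4 × 193.0² / (π² × 1.60×10^7) = 7.076 in⁴
Solid circle: I = πd⁴/64  ⇒  d = (64I/π)^(1/4) = (64×7.076/π)^(1/4) = 3.47 in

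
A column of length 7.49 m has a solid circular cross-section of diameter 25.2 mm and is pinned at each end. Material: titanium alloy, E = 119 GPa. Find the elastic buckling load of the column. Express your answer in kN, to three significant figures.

I = πd⁴/64 = π×25.2⁴/64 = 1.980×10^4 mm⁴
I = 1.980×10^4 mm⁴ = 1.980×10^-8 m⁴
Effective length L_e = K·L = 1 × 7.49 = 7.490 m
P_cr = π²EI / L_e² = π² × 119×10⁹ × 1.980×10^-8 / 7.490² = 414.4 N

P_cr ≈ 0.414 kN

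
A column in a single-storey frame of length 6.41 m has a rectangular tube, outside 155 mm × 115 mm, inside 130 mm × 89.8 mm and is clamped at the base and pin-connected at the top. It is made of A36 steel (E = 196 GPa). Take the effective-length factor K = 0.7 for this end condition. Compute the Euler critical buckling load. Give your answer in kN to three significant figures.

P_cr ≈ 1130 kN

Weak-axis I_min = (h_o·b_o³ − h_i·b_i³)/12 with b_o = 115, b_i = 89.80 mm (shorter outer/inner sides).
I_min = (155×115³ − 130.0×89.80³)/12 = 1.180×10^7 mm⁴
I = 1.180×10^7 mm⁴ = 1.180×10^-5 m⁴
Effective length L_e = K·L = 0.7 × 6.41 = 4.487 m
P_cr = π²EI / L_e² = π² × 196×10⁹ × 1.180×10^-5 / 4.487² = 1.134×10^6 N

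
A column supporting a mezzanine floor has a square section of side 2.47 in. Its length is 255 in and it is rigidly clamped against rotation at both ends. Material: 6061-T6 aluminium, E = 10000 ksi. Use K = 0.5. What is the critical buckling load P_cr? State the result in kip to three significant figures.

I = a⁴/12 = 2.47⁴/12 = 3.102 in⁴
Effective length L_e = K·L = 0.5 × 255 = 127.5 in
P_cr = π²EI / L_e² = π² × 10000×10³ × 3.102 / 127.5² = 1.883×10^4 lb

P_cr ≈ 18.8 kip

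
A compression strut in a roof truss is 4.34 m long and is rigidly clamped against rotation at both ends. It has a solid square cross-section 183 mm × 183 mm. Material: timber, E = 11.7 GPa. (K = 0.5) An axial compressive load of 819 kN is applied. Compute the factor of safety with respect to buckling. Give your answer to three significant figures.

n ≈ 2.80

I = a⁴/12 = 183⁴/12 = 9.346×10^7 mm⁴
I = 9.346×10^7 mm⁴ = 9.346×10^-5 m⁴
Effective length L_e = K·L = 0.5 × 4.34 = 2.170 m
P_cr = π²EI / L_e² = π² × 11.7×10⁹ × 9.346×10^-5 / 2.170² = 2.292×10^6 N
Factor of safety n = P_cr / P = 2291.9 / 819 = 2.80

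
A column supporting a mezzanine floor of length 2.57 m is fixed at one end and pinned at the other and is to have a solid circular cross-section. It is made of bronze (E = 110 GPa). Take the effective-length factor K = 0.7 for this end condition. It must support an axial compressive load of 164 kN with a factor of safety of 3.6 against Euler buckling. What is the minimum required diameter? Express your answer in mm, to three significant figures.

Required P_cr = n·P = 3.6 × 164 = 590.4 kN
L_e = K·L = 0.7 × 2.57 = 1.799 m
Required I = P_cr·L_e²/(π²E) = 5.904×10^5 × 1.799² / (π² × 1.10×10^11) = 1.760×10^-6 m⁴
I_req = 1.760×10^6 mm⁴
Solid circle: I = πd⁴/64  ⇒  d = (64I/π)^(1/4) = (64×1.760×10^6/π)^(1/4) = 77.4 mm

d ≈ 77.4 mm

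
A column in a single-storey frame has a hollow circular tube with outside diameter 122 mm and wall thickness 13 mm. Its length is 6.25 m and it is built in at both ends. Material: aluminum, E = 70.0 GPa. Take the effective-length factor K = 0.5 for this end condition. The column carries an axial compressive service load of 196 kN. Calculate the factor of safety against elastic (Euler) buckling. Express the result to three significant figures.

n ≈ 2.42

Inner diameter d_i = 122 − 2×13 = 96.00 mm
I = π(d_o⁴ − d_i⁴)/64 = π(122⁴ − 96.00⁴)/64 = 6.705×10^6 mm⁴
I = 6.705×10^6 mm⁴ = 6.705×10^-6 m⁴
Effective length L_e = K·L = 0.5 × 6.25 = 3.125 m
P_cr = π²EI / L_e² = π² × 70.0×10⁹ × 6.705×10^-6 / 3.125² = 4.744×10^5 N
Factor of safety n = P_cr / P = 474.37 / 196 = 2.42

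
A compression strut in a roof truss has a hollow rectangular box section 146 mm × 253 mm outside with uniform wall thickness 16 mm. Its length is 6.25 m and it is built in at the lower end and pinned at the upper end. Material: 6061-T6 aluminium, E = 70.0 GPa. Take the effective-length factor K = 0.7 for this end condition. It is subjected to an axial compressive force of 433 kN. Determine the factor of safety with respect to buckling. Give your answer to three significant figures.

n ≈ 3.20

Inner dimensions: h_i = 253 − 2×16 = 221.0 mm, b_i = 146 − 2×16 = 114.0 mm
Weak-axis I_min = (h_o·b_o³ − h_i·b_i³)/12 with b_o = 146, b_i = 114.0 mm (shorter outer/inner sides).
I_min = (253×146³ − 221.0×114.0³)/12 = 3.833×10^7 mm⁴
I = 3.833×10^7 mm⁴ = 3.833×10^-5 m⁴
Effective length L_e = K·L = 0.7 × 6.25 = 4.375 m
P_cr = π²EI / L_e² = π² × 70.0×10⁹ × 3.833×10^-5 / 4.375² = 1.383×10^6 N
Factor of safety n = P_cr / P = 1383.5 / 433 = 3.20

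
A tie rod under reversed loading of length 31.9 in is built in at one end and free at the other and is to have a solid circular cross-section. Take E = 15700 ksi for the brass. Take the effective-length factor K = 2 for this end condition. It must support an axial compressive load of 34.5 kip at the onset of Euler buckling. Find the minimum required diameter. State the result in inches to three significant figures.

d ≈ 2.07 in

L_e = K·L = 2 × 31.9 = 63.80 in
Required I = P_cr·L_e²/(π²E) = 3.450×10^4 × 63.80² / (π² × 1.57×10^7) = 0.9063 in⁴
Solid circle: I = πd⁴/64  ⇒  d = (64I/π)^(1/4) = (64×0.9063/π)^(1/4) = 2.07 in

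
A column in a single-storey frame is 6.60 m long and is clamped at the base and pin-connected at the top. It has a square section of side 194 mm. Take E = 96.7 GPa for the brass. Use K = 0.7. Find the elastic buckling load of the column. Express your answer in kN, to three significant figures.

P_cr ≈ 5280 kN

I = a⁴/12 = 194⁴/12 = 1.180×10^8 mm⁴
I = 1.180×10^8 mm⁴ = 1.180×10^-4 m⁴
Effective length L_e = K·L = 0.7 × 6.60 = 4.620 m
P_cr = π²EI / L_e² = π² × 96.7×10⁹ × 1.180×10^-4 / 4.620² = 5.278×10^6 N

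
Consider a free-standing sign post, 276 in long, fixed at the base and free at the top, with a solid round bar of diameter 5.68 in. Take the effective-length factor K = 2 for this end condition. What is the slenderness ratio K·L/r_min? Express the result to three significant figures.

λ ≈ 389

For a solid circle r = d/4 = 5.68/4 = 1.420 in
L_e = K·L = 2 × 276 = 552.0 in
λ = L_e / r_min = 552.00 / 1.420 = 389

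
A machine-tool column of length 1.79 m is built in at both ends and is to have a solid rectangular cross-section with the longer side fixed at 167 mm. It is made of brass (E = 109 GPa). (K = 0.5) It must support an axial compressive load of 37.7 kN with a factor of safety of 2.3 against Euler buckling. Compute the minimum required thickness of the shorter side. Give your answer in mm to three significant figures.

Required P_cr = n·P = 2.3 × 37.7 = 86.71 kN
L_e = K·L = 0.5 × 1.79 = 0.8950 m
Required I = P_cr·L_e²/(π²E) = 8.671×10^4 × 0.8950² / (π² × 1.09×10^11) = 6.456×10^-8 m⁴
I_req = 6.456×10^4 mm⁴
Rectangle, weak axis: I_min = h·b³/12 with h = 167 mm fixed  ⇒  b = (12I/h)^(1/3) = 16.7 mm

b ≈ 16.7 mm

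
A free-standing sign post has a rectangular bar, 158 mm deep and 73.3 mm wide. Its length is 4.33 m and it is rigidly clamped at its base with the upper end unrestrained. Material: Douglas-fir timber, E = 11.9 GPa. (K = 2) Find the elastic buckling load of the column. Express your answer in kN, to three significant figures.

Buckling occurs about the weak axis: I_min = h·b³/12 with b = 73.3 mm (the shorter side).
I_min = 158×73.3³/12 = 5.185×10^6 mm⁴
I = 5.185×10^6 mm⁴ = 5.185×10^-6 m⁴
Effective length L_e = K·L = 2 × 4.33 = 8.660 m
P_cr = π²EI / L_e² = π² × 11.9×10⁹ × 5.185×10^-6 / 8.660² = 8.121×10^3 N

P_cr ≈ 8.12 kN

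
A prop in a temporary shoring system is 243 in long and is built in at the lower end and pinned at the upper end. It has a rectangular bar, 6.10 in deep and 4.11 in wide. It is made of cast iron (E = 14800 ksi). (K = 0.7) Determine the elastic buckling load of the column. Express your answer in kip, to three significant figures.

P_cr ≈ 178 kip

Buckling occurs about the weak axis: I_min = h·b³/12 with b = 4.11 in (the shorter side).
I_min = 6.10×4.11³/12 = 35.29 in⁴
Effective length L_e = K·L = 0.7 × 243 = 170.1 in
P_cr = π²EI / L_e² = π² × 14800×10³ × 35.29 / 170.1² = 1.782×10^5 lb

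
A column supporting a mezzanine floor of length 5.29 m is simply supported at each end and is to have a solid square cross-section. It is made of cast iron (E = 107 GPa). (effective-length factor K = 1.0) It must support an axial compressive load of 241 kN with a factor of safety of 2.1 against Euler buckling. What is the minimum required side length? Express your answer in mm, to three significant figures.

Required P_cr = n·P = 2.1 × 241 = 506.1 kN
L_e = K·L = 1 × 5.29 = 5.290 m
Required I = P_cr·L_e²/(π²E) = 5.061×10^5 × 5.290² / (π² × 1.07×10^11) = 1.341×10^-5 m⁴
I_req = 1.341×10^7 mm⁴
Solid square: I = a⁴/12  ⇒  a = (12I)^(1/4) = (12×1.341×10^7)^(1/4) = 113 mm

a ≈ 113 mm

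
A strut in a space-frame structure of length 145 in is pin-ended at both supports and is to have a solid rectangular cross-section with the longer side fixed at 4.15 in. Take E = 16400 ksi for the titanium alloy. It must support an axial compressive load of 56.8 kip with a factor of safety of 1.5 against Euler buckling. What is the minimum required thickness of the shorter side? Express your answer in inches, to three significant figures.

Required P_cr = n·P = 1.5 × 56.8 = 85.20 kip
L_e = K·L = 1 × 145 = 145.0 in
Required I = P_cr·L_e²/(π²E) = 8.520×10^4 × 145.0² / (π² × 1.64×10^7) = 11.07 in⁴
Rectangle, weak axis: I_min = h·b³/12 with h = 4.15 in fixed  ⇒  b = (12I/h)^(1/3) = 3.17 in

b ≈ 3.17 in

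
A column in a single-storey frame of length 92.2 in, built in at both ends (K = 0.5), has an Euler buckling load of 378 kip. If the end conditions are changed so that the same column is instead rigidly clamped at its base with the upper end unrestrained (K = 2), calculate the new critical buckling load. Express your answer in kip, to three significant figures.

P_cr ∝ 1/K², so P_cr,new = P_cr,old × (K_old/K_new)² = 378 × (0.5/2)²
= 378 × 0.06250 = 23.6 kip

P_cr ≈ 23.6 kip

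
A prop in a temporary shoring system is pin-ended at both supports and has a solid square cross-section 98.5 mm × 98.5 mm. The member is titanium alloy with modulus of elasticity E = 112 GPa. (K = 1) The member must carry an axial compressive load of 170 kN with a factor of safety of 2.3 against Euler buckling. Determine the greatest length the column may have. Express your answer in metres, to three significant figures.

I = a⁴/12 = 98.5⁴/12 = 7.844×10^6 mm⁴
I = 7.844×10^-6 m⁴
Required critical load P_cr = n·P = 2.3 × 170 = 391.0 kN = 3.910×10^5 N
From P_cr = π²EI/(K·L)²:  L = (1/K)·√(π²EI/P_cr) = (1/1)·√(π²×1.12×10^11×7.844×10^-6/3.910×10^5)
L = 4.71 m

L_max ≈ 4.71 m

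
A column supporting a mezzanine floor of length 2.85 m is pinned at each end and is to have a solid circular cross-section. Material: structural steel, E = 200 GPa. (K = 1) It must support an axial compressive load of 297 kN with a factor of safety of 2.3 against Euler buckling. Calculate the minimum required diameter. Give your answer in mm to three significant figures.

Required P_cr = n·P = 2.3 × 297 = 683.1 kN
L_e = K·L = 1 × 2.85 = 2.850 m
Required I = P_cr·L_e²/(π²E) = 6.831×10^5 × 2.850² / (π² × 2.00×10^11) = 2.811×10^-6 m⁴
I_req = 2.811×10^6 mm⁴
Solid circle: I = πd⁴/64  ⇒  d = (64I/π)^(1/4) = (64×2.811×10^6/π)^(1/4) = 87.0 mm

d ≈ 87.0 mm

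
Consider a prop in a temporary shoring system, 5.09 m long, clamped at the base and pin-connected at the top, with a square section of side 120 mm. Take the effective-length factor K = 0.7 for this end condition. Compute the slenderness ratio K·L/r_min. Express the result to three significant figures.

λ ≈ 103

For a square r = a/√12 = 120/√12 = 34.64 mm
L_e = K·L = 0.7 × 5.09 m = 3.563 m = 3563.0 mm
λ = L_e / r_min = 3563.0 / 34.64 = 103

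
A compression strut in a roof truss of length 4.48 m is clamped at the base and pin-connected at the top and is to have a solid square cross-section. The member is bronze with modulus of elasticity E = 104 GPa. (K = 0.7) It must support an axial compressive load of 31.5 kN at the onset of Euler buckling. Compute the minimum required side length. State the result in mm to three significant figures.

a ≈ 43.6 mm

L_e = K·L = 0.7 × 4.48 = 3.136 m
Required I = P_cr·L_e²/(π²E) = 3.150×10^4 × 3.136² / (π² × 1.04×10^11) = 3.018×10^-7 m⁴
I_req = 3.018×10^5 mm⁴
Solid square: I = a⁴/12  ⇒  a = (12I)^(1/4) = (12×3.018×10^5)^(1/4) = 43.6 mm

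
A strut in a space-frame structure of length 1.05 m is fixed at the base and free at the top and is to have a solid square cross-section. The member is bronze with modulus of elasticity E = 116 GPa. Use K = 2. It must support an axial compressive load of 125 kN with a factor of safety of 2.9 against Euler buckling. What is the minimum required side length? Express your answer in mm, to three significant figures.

Required P_cr = n·P = 2.9 × 125 = 362.5 kN
L_e = K·L = 2 × 1.05 = 2.100 m
Required I = P_cr·L_e²/(π²E) = 3.625×10^5 × 2.100² / (π² × 1.16×10^11) = 1.396×10^-6 m⁴
I_req = 1.396×10^6 mm⁴
Solid square: I = a⁴/12  ⇒  a = (12I)^(1/4) = (12×1.396×10^6)^(1/4) = 64.0 mm

a ≈ 64.0 mm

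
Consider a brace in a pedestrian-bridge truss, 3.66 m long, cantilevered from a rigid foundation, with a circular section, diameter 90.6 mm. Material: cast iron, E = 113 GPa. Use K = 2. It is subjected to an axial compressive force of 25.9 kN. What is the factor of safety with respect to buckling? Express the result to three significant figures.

n ≈ 2.66

I = πd⁴/64 = π×90.6⁴/64 = 3.307×10^6 mm⁴
I = 3.307×10^6 mm⁴ = 3.307×10^-6 m⁴
Effective length L_e = K·L = 2 × 3.66 = 7.320 m
P_cr = π²EI / L_e² = π² × 113×10⁹ × 3.307×10^-6 / 7.320² = 6.884×10^4 N
Factor of safety n = P_cr / P = 68.840 / 25.9 = 2.66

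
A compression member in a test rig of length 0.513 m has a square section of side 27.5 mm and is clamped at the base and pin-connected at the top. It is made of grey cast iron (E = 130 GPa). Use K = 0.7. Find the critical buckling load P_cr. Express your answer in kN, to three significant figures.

I = a⁴/12 = 27.5⁴/12 = 4.766×10^4 mm⁴
I = 4.766×10^4 mm⁴ = 4.766×10^-8 m⁴
Effective length L_e = K·L = 0.7 × 0.513 = 0.3591 m
P_cr = π²EI / L_e² = π² × 130×10⁹ × 4.766×10^-8 / 0.3591² = 4.742×10^5 N

P_cr ≈ 474 kN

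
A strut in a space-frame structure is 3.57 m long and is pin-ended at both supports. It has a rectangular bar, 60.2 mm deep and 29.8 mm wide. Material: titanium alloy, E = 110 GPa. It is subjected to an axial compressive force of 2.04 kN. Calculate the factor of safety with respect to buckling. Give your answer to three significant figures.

Buckling occurs about the weak axis: I_min = h·b³/12 with b = 29.8 mm (the shorter side).
I_min = 60.2×29.8³/12 = 1.328×10^5 mm⁴
I = 1.328×10^5 mm⁴ = 1.328×10^-7 m⁴
Effective length L_e = K·L = 1 × 3.57 = 3.570 m
P_cr = π²EI / L_e² = π² × 110×10⁹ × 1.328×10^-7 / 3.570² = 1.131×10^4 N
Factor of safety n = P_cr / P = 11.309 / 2.04 = 5.54

n ≈ 5.54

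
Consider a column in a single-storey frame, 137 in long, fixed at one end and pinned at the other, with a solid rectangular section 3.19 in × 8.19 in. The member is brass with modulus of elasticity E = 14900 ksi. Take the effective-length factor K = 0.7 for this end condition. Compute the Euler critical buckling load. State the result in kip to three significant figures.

P_cr ≈ 354 kip

Buckling occurs about the weak axis: I_min = h·b³/12 with b = 3.19 in (the shorter side).
I_min = 8.19×3.19³/12 = 22.16 in⁴
Effective length L_e = K·L = 0.7 × 137 = 95.90 in
P_cr = π²EI / L_e² = π² × 14900×10³ × 22.16 / 95.90² = 3.543×10^5 lb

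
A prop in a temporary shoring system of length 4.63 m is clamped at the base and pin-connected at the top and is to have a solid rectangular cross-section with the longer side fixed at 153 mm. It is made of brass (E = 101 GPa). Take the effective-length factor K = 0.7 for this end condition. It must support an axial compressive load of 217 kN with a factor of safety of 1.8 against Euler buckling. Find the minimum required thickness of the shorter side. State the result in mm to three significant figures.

b ≈ 68.6 mm

Required P_cr = n·P = 1.8 × 217 = 390.6 kN
L_e = K·L = 0.7 × 4.63 = 3.241 m
Required I = P_cr·L_e²/(π²E) = 3.906×10^5 × 3.241² / (π² × 1.01×10^11) = 4.116×10^-6 m⁴
I_req = 4.116×10^6 mm⁴
Rectangle, weak axis: I_min = h·b³/12 with h = 153 mm fixed  ⇒  b = (12I/h)^(1/3) = 68.6 mm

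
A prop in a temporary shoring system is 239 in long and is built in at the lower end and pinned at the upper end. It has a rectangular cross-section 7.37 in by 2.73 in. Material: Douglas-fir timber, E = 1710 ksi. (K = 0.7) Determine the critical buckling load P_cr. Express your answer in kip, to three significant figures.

Buckling occurs about the weak axis: I_min = h·b³/12 with b = 2.73 in (the shorter side).
I_min = 7.37×2.73³/12 = 12.50 in⁴
Effective length L_e = K·L = 0.7 × 239 = 167.3 in
P_cr = π²EI / L_e² = π² × 1710×10³ × 12.50 / 167.3² = 7.535×10^3 lb

P_cr ≈ 7.53 kip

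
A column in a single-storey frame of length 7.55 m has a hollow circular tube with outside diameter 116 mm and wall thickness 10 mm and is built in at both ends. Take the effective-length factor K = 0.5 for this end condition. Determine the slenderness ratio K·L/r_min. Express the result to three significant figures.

λ ≈ 100

Inner diameter d_i = 116 − 2×10 = 96.00 mm
I = π(d_o⁴ − d_i⁴)/64 = π(116⁴ − 96.00⁴)/64 = 4.719×10^6 mm⁴
A = 3.330×10^3 mm²;  r_min = √(I/A) = √(4.719×10^6/3.330×10^3) = 37.64 mm
L_e = K·L = 0.5 × 7.55 m = 3.775 m = 3775.0 mm
λ = L_e / r_min = 3775.0 / 37.64 = 100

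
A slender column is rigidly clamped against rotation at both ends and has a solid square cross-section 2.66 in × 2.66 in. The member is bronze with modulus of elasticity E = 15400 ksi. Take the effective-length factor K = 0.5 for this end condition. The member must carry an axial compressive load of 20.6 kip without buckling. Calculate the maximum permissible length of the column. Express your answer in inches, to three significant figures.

I = a⁴/12 = 2.66⁴/12 = 4.172 in⁴
At the buckling limit P_cr = P = 2.060×10^4 lb
From P_cr = π²EI/(K·L)²:  L = (1/K)·√(π²EI/P_cr) = (1/0.5)·√(π²×1.54×10^7×4.172/2.060×10^4)
L = 351 in

L_max ≈ 351 in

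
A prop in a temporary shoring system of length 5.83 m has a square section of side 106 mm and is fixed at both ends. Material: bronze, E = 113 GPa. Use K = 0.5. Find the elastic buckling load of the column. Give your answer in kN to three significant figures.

I = a⁴/12 = 106⁴/12 = 1.052×10^7 mm⁴
I = 1.052×10^7 mm⁴ = 1.052×10^-5 m⁴
Effective length L_e = K·L = 0.5 × 5.83 = 2.915 m
P_cr = π²EI / L_e² = π² × 113×10⁹ × 1.052×10^-5 / 2.915² = 1.381×10^6 N

P_cr ≈ 1380 kN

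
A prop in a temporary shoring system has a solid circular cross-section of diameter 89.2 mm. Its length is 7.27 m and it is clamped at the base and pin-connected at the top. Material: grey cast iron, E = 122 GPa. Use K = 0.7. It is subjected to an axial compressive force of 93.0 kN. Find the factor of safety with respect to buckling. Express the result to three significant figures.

n ≈ 1.55

I = πd⁴/64 = π×89.2⁴/64 = 3.108×10^6 mm⁴
I = 3.108×10^6 mm⁴ = 3.108×10^-6 m⁴
Effective length L_e = K·L = 0.7 × 7.27 = 5.089 m
P_cr = π²EI / L_e² = π² × 122×10⁹ × 3.108×10^-6 / 5.089² = 1.445×10^5 N
Factor of safety n = P_cr / P = 144.49 / 93.0 = 1.55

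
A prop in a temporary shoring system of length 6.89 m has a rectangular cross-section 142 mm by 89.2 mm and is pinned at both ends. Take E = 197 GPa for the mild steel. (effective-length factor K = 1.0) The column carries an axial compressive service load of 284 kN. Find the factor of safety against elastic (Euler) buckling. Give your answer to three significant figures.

n ≈ 1.21

Buckling occurs about the weak axis: I_min = h·b³/12 with b = 89.2 mm (the shorter side).
I_min = 142×89.2³/12 = 8.398×10^6 mm⁴
I = 8.398×10^6 mm⁴ = 8.398×10^-6 m⁴
Effective length L_e = K·L = 1 × 6.89 = 6.890 m
P_cr = π²EI / L_e² = π² × 197×10⁹ × 8.398×10^-6 / 6.890² = 3.440×10^5 N
Factor of safety n = P_cr / P = 343.98 / 284 = 1.21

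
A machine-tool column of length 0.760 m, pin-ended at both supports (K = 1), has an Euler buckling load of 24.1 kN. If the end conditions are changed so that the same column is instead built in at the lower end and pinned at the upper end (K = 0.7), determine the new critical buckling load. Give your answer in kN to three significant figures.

P_cr ≈ 49.2 kN

P_cr ∝ 1/K², so P_cr,new = P_cr,old × (K_old/K_new)² = 24.1 × (1/0.7)²
= 24.1 × 2.041 = 49.2 kN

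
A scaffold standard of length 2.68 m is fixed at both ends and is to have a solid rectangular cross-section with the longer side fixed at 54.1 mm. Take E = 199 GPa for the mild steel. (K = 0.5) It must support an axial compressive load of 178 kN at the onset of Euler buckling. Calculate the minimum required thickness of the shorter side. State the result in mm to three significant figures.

L_e = K·L = 0.5 × 2.68 = 1.340 m
Required I = P_cr·L_e²/(π²E) = 1.780×10^5 × 1.340² / (π² × 1.99×10^11) = 1.627×10^-7 m⁴
I_req = 1.627×10^5 mm⁴
Rectangle, weak axis: I_min = h·b³/12 with h = 54.1 mm fixed  ⇒  b = (12I/h)^(1/3) = 33.0 mm

b ≈ 33.0 mm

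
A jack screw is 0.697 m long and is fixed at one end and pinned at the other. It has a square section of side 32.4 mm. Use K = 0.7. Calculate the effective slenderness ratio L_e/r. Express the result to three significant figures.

λ ≈ 52.2

For a square r = a/√12 = 32.4/√12 = 9.353 mm
L_e = K·L = 0.7 × 0.697 m = 0.4879 m = 487.90 mm
λ = L_e / r_min = 487.90 / 9.353 = 52.2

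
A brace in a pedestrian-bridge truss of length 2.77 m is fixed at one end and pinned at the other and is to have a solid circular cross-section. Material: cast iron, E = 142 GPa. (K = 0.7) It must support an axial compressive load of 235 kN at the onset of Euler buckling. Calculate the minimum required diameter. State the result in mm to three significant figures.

L_e = K·L = 0.7 × 2.77 = 1.939 m
Required I = P_cr·L_e²/(π²E) = 2.350×10^5 × 1.939² / (π² × 1.42×10^11) = 6.304×10^-7 m⁴
I_req = 6.304×10^5 mm⁴
Solid circle: I = πd⁴/64  ⇒  d = (64I/π)^(1/4) = (64×6.304×10^5/π)^(1/4) = 59.9 mm

d ≈ 59.9 mm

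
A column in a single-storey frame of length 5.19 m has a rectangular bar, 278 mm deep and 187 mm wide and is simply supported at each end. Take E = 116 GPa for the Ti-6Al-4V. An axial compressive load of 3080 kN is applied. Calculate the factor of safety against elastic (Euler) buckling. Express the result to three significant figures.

Buckling occurs about the weak axis: I_min = h·b³/12 with b = 187 mm (the shorter side).
I_min = 278×187³/12 = 1.515×10^8 mm⁴
I = 1.515×10^8 mm⁴ = 1.515×10^-4 m⁴
Effective length L_e = K·L = 1 × 5.19 = 5.190 m
P_cr = π²EI / L_e² = π² × 116×10⁹ × 1.515×10^-4 / 5.190² = 6.439×10^6 N
Factor of safety n = P_cr / P = 6438.9 / 3080 = 2.09

n ≈ 2.09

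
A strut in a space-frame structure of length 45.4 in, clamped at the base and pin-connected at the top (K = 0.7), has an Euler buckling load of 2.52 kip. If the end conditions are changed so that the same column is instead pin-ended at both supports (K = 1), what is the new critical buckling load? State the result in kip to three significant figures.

P_cr ∝ 1/K², so P_cr,new = P_cr,old × (K_old/K_new)² = 2.52 × (0.7/1)²
= 2.52 × 0.4900 = 1.23 kip

P_cr ≈ 1.23 kip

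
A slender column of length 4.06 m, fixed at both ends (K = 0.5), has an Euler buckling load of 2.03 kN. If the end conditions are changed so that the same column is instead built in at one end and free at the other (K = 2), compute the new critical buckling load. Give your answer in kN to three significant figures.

P_cr ∝ 1/K², so P_cr,new = P_cr,old × (K_old/K_new)² = 2.03 × (0.5/2)²
= 2.03 × 0.06250 = 0.127 kN

P_cr ≈ 0.127 kN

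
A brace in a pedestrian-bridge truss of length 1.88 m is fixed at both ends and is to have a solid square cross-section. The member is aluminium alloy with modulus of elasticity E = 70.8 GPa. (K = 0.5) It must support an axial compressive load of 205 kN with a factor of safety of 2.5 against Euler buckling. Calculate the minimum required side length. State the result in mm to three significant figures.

a ≈ 52.8 mm

Required P_cr = n·P = 2.5 × 205 = 512.5 kN
L_e = K·L = 0.5 × 1.88 = 0.9400 m
Required I = P_cr·L_e²/(π²E) = 5.125×10^5 × 0.9400² / (π² × 7.08×10^10) = 6.481×10^-7 m⁴
I_req = 6.481×10^5 mm⁴
Solid square: I = a⁴/12  ⇒  a = (12I)^(1/4) = (12×6.481×10^5)^(1/4) = 52.8 mm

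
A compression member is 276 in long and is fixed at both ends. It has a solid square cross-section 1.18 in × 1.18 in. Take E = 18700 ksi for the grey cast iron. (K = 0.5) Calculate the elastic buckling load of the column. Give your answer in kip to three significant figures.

I = a⁴/12 = 1.18⁴/12 = 0.1616 in⁴
Effective length L_e = K·L = 0.5 × 276 = 138.0 in
P_cr = π²EI / L_e² = π² × 18700×10³ × 0.1616 / 138.0² = 1.566×10^3 lb

P_cr ≈ 1.57 kip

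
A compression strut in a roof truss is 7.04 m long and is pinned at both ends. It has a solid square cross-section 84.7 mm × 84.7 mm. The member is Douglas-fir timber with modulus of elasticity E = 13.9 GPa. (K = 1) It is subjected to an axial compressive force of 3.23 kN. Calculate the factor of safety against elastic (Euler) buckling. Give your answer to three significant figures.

n ≈ 3.68

I = a⁴/12 = 84.7⁴/12 = 4.289×10^6 mm⁴
I = 4.289×10^6 mm⁴ = 4.289×10^-6 m⁴
Effective length L_e = K·L = 1 × 7.04 = 7.040 m
P_cr = π²EI / L_e² = π² × 13.9×10⁹ × 4.289×10^-6 / 7.040² = 1.187×10^4 N
Factor of safety n = P_cr / P = 11.872 / 3.23 = 3.68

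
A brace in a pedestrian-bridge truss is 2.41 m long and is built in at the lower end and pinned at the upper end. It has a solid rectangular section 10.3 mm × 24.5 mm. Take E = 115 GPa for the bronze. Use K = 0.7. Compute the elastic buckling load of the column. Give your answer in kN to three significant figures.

Buckling occurs about the weak axis: I_min = h·b³/12 with b = 10.3 mm (the shorter side).
I_min = 24.5×10.3³/12 = 2.231×10^3 mm⁴
I = 2.231×10^3 mm⁴ = 2.231×10^-9 m⁴
Effective length L_e = K·L = 0.7 × 2.41 = 1.687 m
P_cr = π²EI / L_e² = π² × 115×10⁹ × 2.231×10^-9 / 1.687² = 889.7 N

P_cr ≈ 0.890 kN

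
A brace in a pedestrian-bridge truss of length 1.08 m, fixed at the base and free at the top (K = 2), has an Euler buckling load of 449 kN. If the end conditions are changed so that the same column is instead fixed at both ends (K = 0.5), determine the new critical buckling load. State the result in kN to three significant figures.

P_cr ∝ 1/K², so P_cr,new = P_cr,old × (K_old/K_new)² = 449 × (2/0.5)²
= 449 × 16.00 = 7180 kN

P_cr ≈ 7180 kN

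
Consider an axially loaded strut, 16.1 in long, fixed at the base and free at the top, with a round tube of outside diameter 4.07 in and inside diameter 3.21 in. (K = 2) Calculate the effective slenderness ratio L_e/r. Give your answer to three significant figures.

λ ≈ 24.8

d_o = 4.07 in, d_i = 3.21 in
I = π(d_o⁴ − d_i⁴)/64 = π(4.07⁴ − 3.210⁴)/64 = 8.258 in⁴
A = 4.917 in²;  r_min = √(I/A) = √(8.258/4.917) = 1.296 in
L_e = K·L = 2 × 16.1 = 32.20 in
λ = L_e / r_min = 32.200 / 1.296 = 24.8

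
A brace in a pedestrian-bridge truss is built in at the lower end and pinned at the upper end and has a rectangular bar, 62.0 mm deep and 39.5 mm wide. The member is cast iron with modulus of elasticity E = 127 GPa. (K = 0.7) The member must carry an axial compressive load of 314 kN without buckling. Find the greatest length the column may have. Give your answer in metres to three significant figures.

L_max ≈ 1.61 m

Buckling occurs about the weak axis: I_min = h·b³/12 with b = 39.5 mm (the shorter side).
I_min = 62.0×39.5³/12 = 3.184×10^5 mm⁴
I = 3.184×10^-7 m⁴
At the buckling limit P_cr = P = 3.140×10^5 N
From P_cr = π²EI/(K·L)²:  L = (1/K)·√(π²EI/P_cr) = (1/0.7)·√(π²×1.27×10^11×3.184×10^-7/3.140×10^5)
L = 1.61 m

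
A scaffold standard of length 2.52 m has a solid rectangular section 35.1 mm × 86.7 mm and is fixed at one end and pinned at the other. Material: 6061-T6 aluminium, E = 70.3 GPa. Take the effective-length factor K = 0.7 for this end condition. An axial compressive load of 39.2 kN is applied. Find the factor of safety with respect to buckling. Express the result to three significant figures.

Buckling occurs about the weak axis: I_min = h·b³/12 with b = 35.1 mm (the shorter side).
I_min = 86.7×35.1³/12 = 3.124×10^5 mm⁴
I = 3.124×10^5 mm⁴ = 3.124×10^-7 m⁴
Effective length L_e = K·L = 0.7 × 2.52 = 1.764 m
P_cr = π²EI / L_e² = π² × 70.3×10⁹ × 3.124×10^-7 / 1.764² = 6.967×10^4 N
Factor of safety n = P_cr / P = 69.665 / 39.2 = 1.78

n ≈ 1.78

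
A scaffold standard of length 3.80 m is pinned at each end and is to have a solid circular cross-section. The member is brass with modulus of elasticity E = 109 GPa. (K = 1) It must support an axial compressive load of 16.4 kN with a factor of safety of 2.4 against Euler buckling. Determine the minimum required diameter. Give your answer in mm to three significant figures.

d ≈ 57.3 mm

Required P_cr = n·P = 2.4 × 16.4 = 39.36 kN
L_e = K·L = 1 × 3.80 = 3.800 m
Required I = P_cr·L_e²/(π²E) = 3.936×10^4 × 3.800² / (π² × 1.09×10^11) = 5.283×10^-7 m⁴
I_req = 5.283×10^5 mm⁴
Solid circle: I = πd⁴/64  ⇒  d = (64I/π)^(1/4) = (64×5.283×10^5/π)^(1/4) = 57.3 mm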